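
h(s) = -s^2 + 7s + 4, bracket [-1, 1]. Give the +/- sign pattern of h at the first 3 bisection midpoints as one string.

++-

h(0) = 4 > 0, so the root lies in [-1, 0]
h(-0.5) = 0.25 > 0, so the root lies in [-1, -0.5]
h(-0.75) = -1.8125 < 0, so the root lies in [-0.75, -0.5]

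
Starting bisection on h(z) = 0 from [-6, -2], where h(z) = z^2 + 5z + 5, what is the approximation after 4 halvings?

midpoint -4: h = 1 > 0 → [-4, -2]
midpoint -3: h = -1 < 0 → [-4, -3]
midpoint -3.5: h = -0.25 < 0 → [-4, -3.5]
midpoint -3.75: h = 0.3125 > 0 → [-3.75, -3.5]

-3.75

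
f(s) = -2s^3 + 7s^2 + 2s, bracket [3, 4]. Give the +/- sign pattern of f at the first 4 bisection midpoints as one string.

++--

f(3.5) = 7 > 0, so the root lies in [3.5, 4]
f(3.75) = 0.46875 > 0, so the root lies in [3.75, 4]
f(3.875) = -3.511719 < 0, so the root lies in [3.75, 3.875]
f(3.8125) = -1.4595 < 0, so the root lies in [3.75, 3.8125]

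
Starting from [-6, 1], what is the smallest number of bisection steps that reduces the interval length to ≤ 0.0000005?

24

Width after n steps is 7/2^n. Need 2^n ≥ 7/0.0000005 = 14000000.
2^23 = 8388608 < 14000000 ≤ 2^24 = 16777216, so n = 24.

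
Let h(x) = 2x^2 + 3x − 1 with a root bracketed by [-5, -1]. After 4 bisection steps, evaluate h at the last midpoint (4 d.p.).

-0.1250

m = -3, h(m) = 8 (+); new bracket [-3, -1]
m = -2, h(m) = 1 (+); new bracket [-2, -1]
m = -1.5, h(m) = -1 (−); new bracket [-2, -1.5]
m = -1.75, h(m) = -0.125 (−); new bracket [-2, -1.75]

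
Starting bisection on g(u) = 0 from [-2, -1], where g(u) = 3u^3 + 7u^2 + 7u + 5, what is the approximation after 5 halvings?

midpoint -1.5: g = 0.125 > 0 → [-2, -1.5]
midpoint -1.75: g = -1.890625 < 0 → [-1.75, -1.5]
midpoint -1.625: g = -0.763672 < 0 → [-1.625, -1.5]
midpoint -1.5625: g = -0.2917 < 0 → [-1.5625, -1.5]
midpoint -1.53125: g = -0.0768 < 0 → [-1.53125, -1.5]

-1.53125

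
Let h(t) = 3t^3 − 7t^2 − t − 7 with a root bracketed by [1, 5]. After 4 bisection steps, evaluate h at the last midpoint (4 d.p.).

-0.2969

midpoint 3: h = 8 > 0 → [1, 3]
midpoint 2: h = -13 < 0 → [2, 3]
midpoint 2.5: h = -6.375 < 0 → [2.5, 3]
midpoint 2.75: h = -0.2969 < 0 → [2.75, 3]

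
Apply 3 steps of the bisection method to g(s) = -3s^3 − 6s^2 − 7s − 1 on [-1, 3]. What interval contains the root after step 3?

s = 1 gives g = -17, negative; keep [-1, 1]
s = 0 gives g = -1, negative; keep [-1, 0]
s = -0.5 gives g = 1.375, positive; keep [-0.5, 0]

[-0.5, 0]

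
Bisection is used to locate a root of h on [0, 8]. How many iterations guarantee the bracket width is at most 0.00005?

Width after n steps is 8/2^n. Need 2^n ≥ 8/0.00005 = 160000.
2^17 = 131072 < 160000 ≤ 2^18 = 262144, so n = 18.

18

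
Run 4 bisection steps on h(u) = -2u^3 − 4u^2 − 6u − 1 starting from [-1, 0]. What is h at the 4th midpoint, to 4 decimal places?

-0.0024

h(-0.5) = 1.25 > 0, so the root lies in [-0.5, 0]
h(-0.25) = 0.28125 > 0, so the root lies in [-0.25, 0]
h(-0.125) = -0.308594 < 0, so the root lies in [-0.25, -0.125]
h(-0.1875) = -0.0024 < 0, so the root lies in [-0.25, -0.1875]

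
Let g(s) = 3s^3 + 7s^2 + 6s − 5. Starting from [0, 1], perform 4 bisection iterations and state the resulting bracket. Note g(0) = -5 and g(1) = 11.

m = 0.5, g(m) = 0.125 (+); new bracket [0, 0.5]
m = 0.25, g(m) = -3.015625 (−); new bracket [0.25, 0.5]
m = 0.375, g(m) = -1.607422 (−); new bracket [0.375, 0.5]
m = 0.4375, g(m) = -0.7839 (−); new bracket [0.4375, 0.5]

[0.4375, 0.5]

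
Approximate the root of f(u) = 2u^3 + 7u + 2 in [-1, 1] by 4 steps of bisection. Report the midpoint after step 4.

-0.375

f(0) = 2 > 0, so the root lies in [-1, 0]
f(-0.5) = -1.75 < 0, so the root lies in [-0.5, 0]
f(-0.25) = 0.21875 > 0, so the root lies in [-0.5, -0.25]
f(-0.375) = -0.7305 < 0, so the root lies in [-0.375, -0.25]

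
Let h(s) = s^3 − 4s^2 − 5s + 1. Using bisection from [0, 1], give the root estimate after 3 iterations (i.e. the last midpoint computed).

0.125

m = 0.5, h(m) = -2.375 (−); new bracket [0, 0.5]
m = 0.25, h(m) = -0.484375 (−); new bracket [0, 0.25]
m = 0.125, h(m) = 0.314453 (+); new bracket [0.125, 0.25]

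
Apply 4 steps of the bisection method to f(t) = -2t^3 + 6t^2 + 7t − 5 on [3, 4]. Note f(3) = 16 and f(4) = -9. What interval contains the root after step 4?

t = 3.5 gives f = 7.25, positive; keep [3.5, 4]
t = 3.75 gives f = 0.15625, positive; keep [3.75, 4]
t = 3.875 gives f = -4.152344, negative; keep [3.75, 3.875]
t = 3.8125 gives f = -1.9321, negative; keep [3.75, 3.8125]

[3.75, 3.8125]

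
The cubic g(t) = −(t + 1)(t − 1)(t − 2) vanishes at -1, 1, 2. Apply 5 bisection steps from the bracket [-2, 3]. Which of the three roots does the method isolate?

-1

t = 0.5 gives g = -1.125, negative; keep [-2, 0.5]
t = -0.75 gives g = -1.203125, negative; keep [-2, -0.75]
t = -1.375 gives g = 3.005859, positive; keep [-1.375, -0.75]
t = -1.0625 gives g = 0.3948, positive; keep [-1.0625, -0.75]
t = -0.90625 gives g = -0.5194, negative; keep [-1.0625, -0.90625]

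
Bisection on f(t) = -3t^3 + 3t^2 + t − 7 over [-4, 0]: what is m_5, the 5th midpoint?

midpoint -2: f = 27 > 0 → [-2, 0]
midpoint -1: f = -2 < 0 → [-2, -1]
midpoint -1.5: f = 8.375 > 0 → [-1.5, -1]
midpoint -1.25: f = 2.2969 > 0 → [-1.25, -1]
midpoint -1.125: f = -0.0566 < 0 → [-1.25, -1.125]

-1.125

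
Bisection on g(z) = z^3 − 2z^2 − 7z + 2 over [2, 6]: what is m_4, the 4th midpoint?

3.75

m = 4, g(m) = 6 (+); new bracket [2, 4]
m = 3, g(m) = -10 (−); new bracket [3, 4]
m = 3.5, g(m) = -4.125 (−); new bracket [3.5, 4]
m = 3.75, g(m) = 0.3594 (+); new bracket [3.5, 3.75]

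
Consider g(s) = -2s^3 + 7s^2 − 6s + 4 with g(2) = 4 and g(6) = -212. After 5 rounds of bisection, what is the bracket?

midpoint 4: g = -36 < 0 → [2, 4]
midpoint 3: g = -5 < 0 → [2, 3]
midpoint 2.5: g = 1.5 > 0 → [2.5, 3]
midpoint 2.75: g = -1.1562 < 0 → [2.5, 2.75]
midpoint 2.625: g = 0.3086 > 0 → [2.625, 2.75]

[2.625, 2.75]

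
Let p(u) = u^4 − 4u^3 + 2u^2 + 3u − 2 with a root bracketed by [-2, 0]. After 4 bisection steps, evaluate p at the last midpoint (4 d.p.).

0.1721

u = -1 gives p = 2, positive; keep [-1, 0]
u = -0.5 gives p = -2.4375, negative; keep [-1, -0.5]
u = -0.75 gives p = -1.121094, negative; keep [-1, -0.75]
u = -0.875 gives p = 0.1721, positive; keep [-0.875, -0.75]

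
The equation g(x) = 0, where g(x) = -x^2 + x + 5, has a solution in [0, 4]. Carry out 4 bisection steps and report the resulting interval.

midpoint 2: g = 3 > 0 → [2, 4]
midpoint 3: g = -1 < 0 → [2, 3]
midpoint 2.5: g = 1.25 > 0 → [2.5, 3]
midpoint 2.75: g = 0.1875 > 0 → [2.75, 3]

[2.75, 3]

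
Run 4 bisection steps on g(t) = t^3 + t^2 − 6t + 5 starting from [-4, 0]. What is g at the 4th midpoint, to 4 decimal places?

0.7344

midpoint -2: g = 13 > 0 → [-4, -2]
midpoint -3: g = 5 > 0 → [-4, -3]
midpoint -3.5: g = -4.625 < 0 → [-3.5, -3]
midpoint -3.25: g = 0.7344 > 0 → [-3.5, -3.25]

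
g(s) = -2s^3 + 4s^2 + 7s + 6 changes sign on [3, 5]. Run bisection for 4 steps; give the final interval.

[3.25, 3.375]

midpoint 4: g = -30 < 0 → [3, 4]
midpoint 3.5: g = -6.25 < 0 → [3, 3.5]
midpoint 3.25: g = 2.34375 > 0 → [3.25, 3.5]
midpoint 3.375: g = -1.6992 < 0 → [3.25, 3.375]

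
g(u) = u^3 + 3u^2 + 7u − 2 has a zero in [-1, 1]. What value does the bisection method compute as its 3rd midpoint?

g(0) = -2 < 0, so the root lies in [0, 1]
g(0.5) = 2.375 > 0, so the root lies in [0, 0.5]
g(0.25) = -0.046875 < 0, so the root lies in [0.25, 0.5]

0.25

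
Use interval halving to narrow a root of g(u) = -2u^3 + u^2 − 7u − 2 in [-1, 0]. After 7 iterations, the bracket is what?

g(-0.5) = 2 > 0, so the root lies in [-0.5, 0]
g(-0.25) = -0.15625 < 0, so the root lies in [-0.5, -0.25]
g(-0.375) = 0.871094 > 0, so the root lies in [-0.375, -0.25]
g(-0.3125) = 0.3462 > 0, so the root lies in [-0.3125, -0.25]
g(-0.28125) = 0.0923 > 0, so the root lies in [-0.28125, -0.25]
g(-0.265625) = -0.0326 < 0, so the root lies in [-0.28125, -0.265625]
g(-0.2734375) = 0.0297 > 0, so the root lies in [-0.2734375, -0.265625]

[-0.2734375, -0.265625]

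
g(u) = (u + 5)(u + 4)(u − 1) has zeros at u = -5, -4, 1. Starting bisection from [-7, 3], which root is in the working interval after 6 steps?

u = -2 gives g = -18, negative; keep [-2, 3]
u = 0.5 gives g = -12.375, negative; keep [0.5, 3]
u = 1.75 gives g = 29.109375, positive; keep [0.5, 1.75]
u = 1.125 gives g = 3.9238, positive; keep [0.5, 1.125]
u = 0.8125 gives g = -5.2449, negative; keep [0.8125, 1.125]
u = 0.96875 gives g = -0.9268, negative; keep [0.96875, 1.125]

1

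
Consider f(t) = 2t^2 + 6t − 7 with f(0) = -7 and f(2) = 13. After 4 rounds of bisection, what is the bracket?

t = 1 gives f = 1, positive; keep [0, 1]
t = 0.5 gives f = -3.5, negative; keep [0.5, 1]
t = 0.75 gives f = -1.375, negative; keep [0.75, 1]
t = 0.875 gives f = -0.2188, negative; keep [0.875, 1]

[0.875, 1]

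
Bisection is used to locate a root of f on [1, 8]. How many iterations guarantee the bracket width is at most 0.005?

11

Width after n steps is 7/2^n. Need 2^n ≥ 7/0.005 = 1400.
2^10 = 1024 < 1400 ≤ 2^11 = 2048, so n = 11.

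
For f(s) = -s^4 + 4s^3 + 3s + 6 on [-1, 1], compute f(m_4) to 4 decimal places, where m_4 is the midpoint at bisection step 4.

0.1091

f(0) = 6 > 0, so the root lies in [-1, 0]
f(-0.5) = 3.9375 > 0, so the root lies in [-1, -0.5]
f(-0.75) = 1.746094 > 0, so the root lies in [-1, -0.75]
f(-0.875) = 0.1091 > 0, so the root lies in [-1, -0.875]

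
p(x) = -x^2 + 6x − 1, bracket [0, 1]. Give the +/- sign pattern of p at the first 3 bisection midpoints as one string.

p(0.5) = 1.75 > 0, so the root lies in [0, 0.5]
p(0.25) = 0.4375 > 0, so the root lies in [0, 0.25]
p(0.125) = -0.265625 < 0, so the root lies in [0.125, 0.25]

++-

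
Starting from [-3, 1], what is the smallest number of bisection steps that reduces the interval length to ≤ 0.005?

Width after n steps is 4/2^n. Need 2^n ≥ 4/0.005 = 800.
2^9 = 512 < 800 ≤ 2^10 = 1024, so n = 10.

10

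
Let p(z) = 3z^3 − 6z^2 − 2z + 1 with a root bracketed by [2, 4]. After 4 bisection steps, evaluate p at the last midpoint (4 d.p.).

-1.5566

p(3) = 22 > 0, so the root lies in [2, 3]
p(2.5) = 5.375 > 0, so the root lies in [2, 2.5]
p(2.25) = 0.296875 > 0, so the root lies in [2, 2.25]
p(2.125) = -1.5566 < 0, so the root lies in [2.125, 2.25]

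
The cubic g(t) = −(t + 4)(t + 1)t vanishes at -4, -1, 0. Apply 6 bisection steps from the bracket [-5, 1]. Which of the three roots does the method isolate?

midpoint -2: g = -4 < 0 → [-5, -2]
midpoint -3.5: g = -4.375 < 0 → [-5, -3.5]
midpoint -4.25: g = 3.453125 > 0 → [-4.25, -3.5]
midpoint -3.875: g = -1.3926 < 0 → [-4.25, -3.875]
midpoint -4.0625: g = 0.7776 > 0 → [-4.0625, -3.875]
midpoint -3.96875: g = -0.3682 < 0 → [-4.0625, -3.96875]

-4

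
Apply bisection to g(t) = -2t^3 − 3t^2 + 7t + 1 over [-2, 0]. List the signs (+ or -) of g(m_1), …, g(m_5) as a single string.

m = -1, g(m) = -7 (−); new bracket [-1, 0]
m = -0.5, g(m) = -3 (−); new bracket [-0.5, 0]
m = -0.25, g(m) = -0.90625 (−); new bracket [-0.25, 0]
m = -0.125, g(m) = 0.082 (+); new bracket [-0.25, -0.125]
m = -0.1875, g(m) = -0.4048 (−); new bracket [-0.1875, -0.125]

---+-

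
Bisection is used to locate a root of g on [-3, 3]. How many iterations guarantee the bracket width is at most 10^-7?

Width after n steps is 6/2^n. Need 2^n ≥ 6/10^-7 = 60000000.
2^25 = 33554432 < 60000000 ≤ 2^26 = 67108864, so n = 26.

26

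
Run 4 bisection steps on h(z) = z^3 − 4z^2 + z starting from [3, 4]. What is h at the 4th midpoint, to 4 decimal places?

z = 3.5 gives h = -2.625, negative; keep [3.5, 4]
z = 3.75 gives h = 0.234375, positive; keep [3.5, 3.75]
z = 3.625 gives h = -1.302734, negative; keep [3.625, 3.75]
z = 3.6875 gives h = -0.5618, negative; keep [3.6875, 3.75]

-0.5618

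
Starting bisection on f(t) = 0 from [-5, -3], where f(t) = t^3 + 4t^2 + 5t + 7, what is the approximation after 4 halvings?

-3.125

m = -4, f(m) = -13 (−); new bracket [-4, -3]
m = -3.5, f(m) = -4.375 (−); new bracket [-3.5, -3]
m = -3.25, f(m) = -1.328125 (−); new bracket [-3.25, -3]
m = -3.125, f(m) = -0.0801 (−); new bracket [-3.125, -3]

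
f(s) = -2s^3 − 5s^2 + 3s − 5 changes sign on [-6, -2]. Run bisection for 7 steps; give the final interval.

s = -4 gives f = 31, positive; keep [-4, -2]
s = -3 gives f = -5, negative; keep [-4, -3]
s = -3.5 gives f = 9, positive; keep [-3.5, -3]
s = -3.25 gives f = 1.0938, positive; keep [-3.25, -3]
s = -3.125 gives f = -2.168, negative; keep [-3.25, -3.125]
s = -3.1875 gives f = -0.5923, negative; keep [-3.25, -3.1875]
s = -3.21875 gives f = 0.2368, positive; keep [-3.21875, -3.1875]

[-3.21875, -3.1875]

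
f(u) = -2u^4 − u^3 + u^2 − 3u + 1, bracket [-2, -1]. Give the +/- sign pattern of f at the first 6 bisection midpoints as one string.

u = -1.5 gives f = 1, positive; keep [-2, -1.5]
u = -1.75 gives f = -4.085938, negative; keep [-1.75, -1.5]
u = -1.625 gives f = -1.13916, negative; keep [-1.625, -1.5]
u = -1.5625 gives f = 0.0227, positive; keep [-1.625, -1.5625]
u = -1.59375 gives f = -0.5341, negative; keep [-1.59375, -1.5625]
u = -1.578125 gives f = -0.2498, negative; keep [-1.578125, -1.5625]

+--+--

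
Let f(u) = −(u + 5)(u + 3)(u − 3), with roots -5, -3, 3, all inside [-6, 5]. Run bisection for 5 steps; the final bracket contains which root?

3

m = -0.5, f(m) = 39.375 (+); new bracket [-0.5, 5]
m = 2.25, f(m) = 28.546875 (+); new bracket [2.25, 5]
m = 3.625, f(m) = -35.712891 (−); new bracket [2.25, 3.625]
m = 2.9375, f(m) = 2.9456 (+); new bracket [2.9375, 3.625]
m = 3.28125, f(m) = -14.6297 (−); new bracket [2.9375, 3.28125]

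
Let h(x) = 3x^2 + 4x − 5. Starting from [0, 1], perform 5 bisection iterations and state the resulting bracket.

m = 0.5, h(m) = -2.25 (−); new bracket [0.5, 1]
m = 0.75, h(m) = -0.3125 (−); new bracket [0.75, 1]
m = 0.875, h(m) = 0.796875 (+); new bracket [0.75, 0.875]
m = 0.8125, h(m) = 0.2305 (+); new bracket [0.75, 0.8125]
m = 0.78125, h(m) = -0.0439 (−); new bracket [0.78125, 0.8125]

[0.78125, 0.8125]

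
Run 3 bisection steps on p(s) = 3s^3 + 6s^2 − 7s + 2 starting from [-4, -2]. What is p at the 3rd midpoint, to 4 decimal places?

s = -3 gives p = -4, negative; keep [-3, -2]
s = -2.5 gives p = 10.125, positive; keep [-3, -2.5]
s = -2.75 gives p = 4.234375, positive; keep [-3, -2.75]

4.2344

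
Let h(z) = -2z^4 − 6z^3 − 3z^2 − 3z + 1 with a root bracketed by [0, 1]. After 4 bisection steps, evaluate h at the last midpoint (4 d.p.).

0.2900

z = 0.5 gives h = -2.125, negative; keep [0, 0.5]
z = 0.25 gives h = -0.039062, negative; keep [0, 0.25]
z = 0.125 gives h = 0.565918, positive; keep [0.125, 0.25]
z = 0.1875 gives h = 0.29, positive; keep [0.1875, 0.25]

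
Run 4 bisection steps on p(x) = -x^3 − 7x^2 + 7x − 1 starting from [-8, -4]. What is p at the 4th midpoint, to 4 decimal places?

-10.2031

p(-6) = -79 < 0, so the root lies in [-8, -6]
p(-7) = -50 < 0, so the root lies in [-8, -7]
p(-7.5) = -25.375 < 0, so the root lies in [-8, -7.5]
p(-7.75) = -10.2031 < 0, so the root lies in [-8, -7.75]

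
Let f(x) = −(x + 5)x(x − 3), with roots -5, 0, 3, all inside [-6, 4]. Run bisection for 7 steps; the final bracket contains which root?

-5

m = -1, f(m) = -16 (−); new bracket [-6, -1]
m = -3.5, f(m) = -34.125 (−); new bracket [-6, -3.5]
m = -4.75, f(m) = -9.203125 (−); new bracket [-6, -4.75]
m = -5.375, f(m) = 16.8809 (+); new bracket [-5.375, -4.75]
m = -5.0625, f(m) = 2.551 (+); new bracket [-5.0625, -4.75]
m = -4.90625, f(m) = -3.6366 (−); new bracket [-5.0625, -4.90625]
m = -4.984375, f(m) = -0.6218 (−); new bracket [-5.0625, -4.984375]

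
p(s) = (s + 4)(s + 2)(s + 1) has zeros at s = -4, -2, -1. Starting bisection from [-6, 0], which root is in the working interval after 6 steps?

-4

midpoint -3: p = 2 > 0 → [-6, -3]
midpoint -4.5: p = -4.375 < 0 → [-4.5, -3]
midpoint -3.75: p = 1.203125 > 0 → [-4.5, -3.75]
midpoint -4.125: p = -0.8301 < 0 → [-4.125, -3.75]
midpoint -3.9375: p = 0.3557 > 0 → [-4.125, -3.9375]
midpoint -4.03125: p = -0.1924 < 0 → [-4.03125, -3.9375]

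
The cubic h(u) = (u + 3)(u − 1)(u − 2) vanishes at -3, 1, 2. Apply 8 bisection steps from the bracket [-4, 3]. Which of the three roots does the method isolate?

u = -0.5 gives h = 9.375, positive; keep [-4, -0.5]
u = -2.25 gives h = 10.359375, positive; keep [-4, -2.25]
u = -3.125 gives h = -2.642578, negative; keep [-3.125, -2.25]
u = -2.6875 gives h = 5.4016, positive; keep [-3.125, -2.6875]
u = -2.90625 gives h = 1.7967, positive; keep [-3.125, -2.90625]
u = -3.015625 gives h = -0.3147, negative; keep [-3.015625, -2.90625]
u = -2.9609375 gives h = 0.7676, positive; keep [-3.015625, -2.9609375]
u = -2.98828125 gives h = 0.2331, positive; keep [-3.015625, -2.98828125]

-3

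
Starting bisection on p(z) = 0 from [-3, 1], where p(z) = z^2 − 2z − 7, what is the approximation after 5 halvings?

-1.875

p(-1) = -4 < 0, so the root lies in [-3, -1]
p(-2) = 1 > 0, so the root lies in [-2, -1]
p(-1.5) = -1.75 < 0, so the root lies in [-2, -1.5]
p(-1.75) = -0.4375 < 0, so the root lies in [-2, -1.75]
p(-1.875) = 0.2656 > 0, so the root lies in [-1.875, -1.75]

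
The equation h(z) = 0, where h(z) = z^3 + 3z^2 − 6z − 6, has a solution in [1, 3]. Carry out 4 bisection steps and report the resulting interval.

[1.875, 2]

m = 2, h(m) = 2 (+); new bracket [1, 2]
m = 1.5, h(m) = -4.875 (−); new bracket [1.5, 2]
m = 1.75, h(m) = -1.953125 (−); new bracket [1.75, 2]
m = 1.875, h(m) = -0.1113 (−); new bracket [1.875, 2]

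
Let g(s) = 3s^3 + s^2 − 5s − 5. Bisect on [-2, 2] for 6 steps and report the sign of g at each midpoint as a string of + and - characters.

midpoint 0: g = -5 < 0 → [0, 2]
midpoint 1: g = -6 < 0 → [1, 2]
midpoint 1.5: g = -0.125 < 0 → [1.5, 2]
midpoint 1.75: g = 5.3906 > 0 → [1.5, 1.75]
midpoint 1.625: g = 2.3887 > 0 → [1.5, 1.625]
midpoint 1.5625: g = 1.073 > 0 → [1.5, 1.5625]

---+++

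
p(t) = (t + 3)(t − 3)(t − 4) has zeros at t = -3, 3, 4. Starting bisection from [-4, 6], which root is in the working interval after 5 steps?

midpoint 1: p = 24 > 0 → [-4, 1]
midpoint -1.5: p = 37.125 > 0 → [-4, -1.5]
midpoint -2.75: p = 9.703125 > 0 → [-4, -2.75]
midpoint -3.375: p = -17.6309 < 0 → [-3.375, -2.75]
midpoint -3.0625: p = -2.676 < 0 → [-3.0625, -2.75]

-3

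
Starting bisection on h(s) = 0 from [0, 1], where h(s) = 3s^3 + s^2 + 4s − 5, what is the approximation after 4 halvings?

h(0.5) = -2.375 < 0, so the root lies in [0.5, 1]
h(0.75) = -0.171875 < 0, so the root lies in [0.75, 1]
h(0.875) = 1.275391 > 0, so the root lies in [0.75, 0.875]
h(0.8125) = 0.5193 > 0, so the root lies in [0.75, 0.8125]

0.8125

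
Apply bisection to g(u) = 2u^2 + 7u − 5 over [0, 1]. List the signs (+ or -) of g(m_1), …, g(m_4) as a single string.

-++-

u = 0.5 gives g = -1, negative; keep [0.5, 1]
u = 0.75 gives g = 1.375, positive; keep [0.5, 0.75]
u = 0.625 gives g = 0.15625, positive; keep [0.5, 0.625]
u = 0.5625 gives g = -0.4297, negative; keep [0.5625, 0.625]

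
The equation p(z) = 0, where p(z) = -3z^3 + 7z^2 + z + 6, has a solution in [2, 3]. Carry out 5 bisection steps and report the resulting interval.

[2.71875, 2.75]

z = 2.5 gives p = 5.375, positive; keep [2.5, 3]
z = 2.75 gives p = -0.703125, negative; keep [2.5, 2.75]
z = 2.625 gives p = 2.595703, positive; keep [2.625, 2.75]
z = 2.6875 gives p = 1.0134, positive; keep [2.6875, 2.75]
z = 2.71875 gives p = 0.1722, positive; keep [2.71875, 2.75]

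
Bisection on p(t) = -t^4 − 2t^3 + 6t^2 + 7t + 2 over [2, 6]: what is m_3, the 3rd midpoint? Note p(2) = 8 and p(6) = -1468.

midpoint 4: p = -258 < 0 → [2, 4]
midpoint 3: p = -58 < 0 → [2, 3]
midpoint 2.5: p = -13.3125 < 0 → [2, 2.5]

2.5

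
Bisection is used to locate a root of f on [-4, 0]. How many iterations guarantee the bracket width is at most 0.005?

10

Width after n steps is 4/2^n. Need 2^n ≥ 4/0.005 = 800.
2^9 = 512 < 800 ≤ 2^10 = 1024, so n = 10.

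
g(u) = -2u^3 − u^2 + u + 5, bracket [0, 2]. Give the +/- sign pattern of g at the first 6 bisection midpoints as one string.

midpoint 1: g = 3 > 0 → [1, 2]
midpoint 1.5: g = -2.5 < 0 → [1, 1.5]
midpoint 1.25: g = 0.78125 > 0 → [1.25, 1.5]
midpoint 1.375: g = -0.7148 < 0 → [1.25, 1.375]
midpoint 1.3125: g = 0.0679 > 0 → [1.3125, 1.375]
midpoint 1.34375: g = -0.3146 < 0 → [1.3125, 1.34375]

+-+-+-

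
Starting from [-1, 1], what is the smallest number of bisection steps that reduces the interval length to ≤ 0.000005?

19

Width after n steps is 2/2^n. Need 2^n ≥ 2/0.000005 = 400000.
2^18 = 262144 < 400000 ≤ 2^19 = 524288, so n = 19.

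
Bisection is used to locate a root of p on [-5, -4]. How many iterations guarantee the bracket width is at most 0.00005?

Width after n steps is 1/2^n. Need 2^n ≥ 1/0.00005 = 20000.
2^14 = 16384 < 20000 ≤ 2^15 = 32768, so n = 15.

15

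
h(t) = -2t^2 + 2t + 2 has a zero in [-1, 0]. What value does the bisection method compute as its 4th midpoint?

midpoint -0.5: h = 0.5 > 0 → [-1, -0.5]
midpoint -0.75: h = -0.625 < 0 → [-0.75, -0.5]
midpoint -0.625: h = -0.03125 < 0 → [-0.625, -0.5]
midpoint -0.5625: h = 0.2422 > 0 → [-0.625, -0.5625]

-0.5625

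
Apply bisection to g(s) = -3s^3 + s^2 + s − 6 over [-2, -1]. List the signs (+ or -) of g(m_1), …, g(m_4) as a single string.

s = -1.5 gives g = 4.875, positive; keep [-1.5, -1]
s = -1.25 gives g = 0.171875, positive; keep [-1.25, -1]
s = -1.125 gives g = -1.587891, negative; keep [-1.25, -1.125]
s = -1.1875 gives g = -0.7537, negative; keep [-1.25, -1.1875]

++--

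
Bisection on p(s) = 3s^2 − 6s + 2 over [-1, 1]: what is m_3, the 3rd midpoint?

m = 0, p(m) = 2 (+); new bracket [0, 1]
m = 0.5, p(m) = -0.25 (−); new bracket [0, 0.5]
m = 0.25, p(m) = 0.6875 (+); new bracket [0.25, 0.5]

0.25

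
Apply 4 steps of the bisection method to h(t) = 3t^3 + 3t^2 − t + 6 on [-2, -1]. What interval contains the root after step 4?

m = -1.5, h(m) = 4.125 (+); new bracket [-2, -1.5]
m = -1.75, h(m) = 0.859375 (+); new bracket [-2, -1.75]
m = -1.875, h(m) = -1.353516 (−); new bracket [-1.875, -1.75]
m = -1.8125, h(m) = -0.1951 (−); new bracket [-1.8125, -1.75]

[-1.8125, -1.75]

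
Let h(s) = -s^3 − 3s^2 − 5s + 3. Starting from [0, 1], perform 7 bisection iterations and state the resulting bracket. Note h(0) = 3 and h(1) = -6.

h(0.5) = -0.375 < 0, so the root lies in [0, 0.5]
h(0.25) = 1.546875 > 0, so the root lies in [0.25, 0.5]
h(0.375) = 0.650391 > 0, so the root lies in [0.375, 0.5]
h(0.4375) = 0.1545 > 0, so the root lies in [0.4375, 0.5]
h(0.46875) = -0.1059 < 0, so the root lies in [0.4375, 0.46875]
h(0.453125) = 0.0254 > 0, so the root lies in [0.453125, 0.46875]
h(0.4609375) = -0.04 < 0, so the root lies in [0.453125, 0.4609375]

[0.453125, 0.4609375]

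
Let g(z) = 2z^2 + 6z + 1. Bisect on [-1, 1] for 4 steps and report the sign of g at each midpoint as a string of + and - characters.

m = 0, g(m) = 1 (+); new bracket [-1, 0]
m = -0.5, g(m) = -1.5 (−); new bracket [-0.5, 0]
m = -0.25, g(m) = -0.375 (−); new bracket [-0.25, 0]
m = -0.125, g(m) = 0.2812 (+); new bracket [-0.25, -0.125]

+--+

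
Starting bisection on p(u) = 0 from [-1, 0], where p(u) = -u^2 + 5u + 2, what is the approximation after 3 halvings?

midpoint -0.5: p = -0.75 < 0 → [-0.5, 0]
midpoint -0.25: p = 0.6875 > 0 → [-0.5, -0.25]
midpoint -0.375: p = -0.015625 < 0 → [-0.375, -0.25]

-0.375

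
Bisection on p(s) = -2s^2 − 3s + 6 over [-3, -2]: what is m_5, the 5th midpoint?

-2.65625

s = -2.5 gives p = 1, positive; keep [-3, -2.5]
s = -2.75 gives p = -0.875, negative; keep [-2.75, -2.5]
s = -2.625 gives p = 0.09375, positive; keep [-2.75, -2.625]
s = -2.6875 gives p = -0.3828, negative; keep [-2.6875, -2.625]
s = -2.65625 gives p = -0.1426, negative; keep [-2.65625, -2.625]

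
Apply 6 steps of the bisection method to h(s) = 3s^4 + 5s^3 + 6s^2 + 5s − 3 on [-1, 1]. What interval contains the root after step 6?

[0.34375, 0.375]

h(0) = -3 < 0, so the root lies in [0, 1]
h(0.5) = 1.8125 > 0, so the root lies in [0, 0.5]
h(0.25) = -1.285156 < 0, so the root lies in [0.25, 0.5]
h(0.375) = 0.0417 > 0, so the root lies in [0.25, 0.375]
h(0.3125) = -0.6704 < 0, so the root lies in [0.3125, 0.375]
h(0.34375) = -0.3273 < 0, so the root lies in [0.34375, 0.375]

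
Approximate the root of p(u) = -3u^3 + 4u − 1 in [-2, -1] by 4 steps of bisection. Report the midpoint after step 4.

midpoint -1.5: p = 3.125 > 0 → [-1.5, -1]
midpoint -1.25: p = -0.140625 < 0 → [-1.5, -1.25]
midpoint -1.375: p = 1.298828 > 0 → [-1.375, -1.25]
midpoint -1.3125: p = 0.533 > 0 → [-1.3125, -1.25]

-1.3125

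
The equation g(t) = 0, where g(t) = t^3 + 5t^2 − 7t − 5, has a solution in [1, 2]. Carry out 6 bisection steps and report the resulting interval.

t = 1.5 gives g = -0.875, negative; keep [1.5, 2]
t = 1.75 gives g = 3.421875, positive; keep [1.5, 1.75]
t = 1.625 gives g = 1.119141, positive; keep [1.5, 1.625]
t = 1.5625 gives g = 0.0842, positive; keep [1.5, 1.5625]
t = 1.53125 gives g = -0.4048, negative; keep [1.53125, 1.5625]
t = 1.546875 gives g = -0.1626, negative; keep [1.546875, 1.5625]

[1.546875, 1.5625]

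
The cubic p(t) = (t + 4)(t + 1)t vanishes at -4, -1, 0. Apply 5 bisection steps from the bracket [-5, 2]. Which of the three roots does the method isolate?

t = -1.5 gives p = 1.875, positive; keep [-5, -1.5]
t = -3.25 gives p = 5.484375, positive; keep [-5, -3.25]
t = -4.125 gives p = -1.611328, negative; keep [-4.125, -3.25]
t = -3.6875 gives p = 3.0969, positive; keep [-4.125, -3.6875]
t = -3.90625 gives p = 1.0643, positive; keep [-4.125, -3.90625]

-4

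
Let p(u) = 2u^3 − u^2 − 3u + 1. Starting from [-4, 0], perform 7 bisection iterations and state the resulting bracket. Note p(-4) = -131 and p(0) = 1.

p(-2) = -13 < 0, so the root lies in [-2, 0]
p(-1) = 1 > 0, so the root lies in [-2, -1]
p(-1.5) = -3.5 < 0, so the root lies in [-1.5, -1]
p(-1.25) = -0.7188 < 0, so the root lies in [-1.25, -1]
p(-1.125) = 0.2617 > 0, so the root lies in [-1.25, -1.125]
p(-1.1875) = -0.1968 < 0, so the root lies in [-1.1875, -1.125]
p(-1.15625) = 0.0402 > 0, so the root lies in [-1.1875, -1.15625]

[-1.1875, -1.15625]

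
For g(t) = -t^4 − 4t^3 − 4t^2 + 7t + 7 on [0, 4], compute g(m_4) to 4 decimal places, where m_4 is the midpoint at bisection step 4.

-0.7539

t = 2 gives g = -43, negative; keep [0, 2]
t = 1 gives g = 5, positive; keep [1, 2]
t = 1.5 gives g = -10.0625, negative; keep [1, 1.5]
t = 1.25 gives g = -0.7539, negative; keep [1, 1.25]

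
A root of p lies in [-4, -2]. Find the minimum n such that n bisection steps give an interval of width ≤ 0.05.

6

Width after n steps is 2/2^n. Need 2^n ≥ 2/0.05 = 40.
2^5 = 32 < 40 ≤ 2^6 = 64, so n = 6.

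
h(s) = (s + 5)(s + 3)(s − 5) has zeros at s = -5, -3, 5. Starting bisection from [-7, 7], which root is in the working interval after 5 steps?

5

s = 0 gives h = -75, negative; keep [0, 7]
s = 3.5 gives h = -82.875, negative; keep [3.5, 7]
s = 5.25 gives h = 21.140625, positive; keep [3.5, 5.25]
s = 4.375 gives h = -43.2129, negative; keep [4.375, 5.25]
s = 4.8125 gives h = -14.3738, negative; keep [4.8125, 5.25]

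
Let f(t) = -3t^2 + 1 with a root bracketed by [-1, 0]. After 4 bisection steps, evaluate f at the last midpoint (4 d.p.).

0.0508

midpoint -0.5: f = 0.25 > 0 → [-1, -0.5]
midpoint -0.75: f = -0.6875 < 0 → [-0.75, -0.5]
midpoint -0.625: f = -0.171875 < 0 → [-0.625, -0.5]
midpoint -0.5625: f = 0.0508 > 0 → [-0.625, -0.5625]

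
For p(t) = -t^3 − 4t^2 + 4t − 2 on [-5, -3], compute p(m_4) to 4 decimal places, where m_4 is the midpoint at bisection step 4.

-0.7051

m = -4, p(m) = -18 (−); new bracket [-5, -4]
m = -4.5, p(m) = -9.875 (−); new bracket [-5, -4.5]
m = -4.75, p(m) = -4.078125 (−); new bracket [-5, -4.75]
m = -4.875, p(m) = -0.7051 (−); new bracket [-5, -4.875]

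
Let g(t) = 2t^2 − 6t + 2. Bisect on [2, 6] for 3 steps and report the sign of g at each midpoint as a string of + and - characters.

++-

g(4) = 10 > 0, so the root lies in [2, 4]
g(3) = 2 > 0, so the root lies in [2, 3]
g(2.5) = -0.5 < 0, so the root lies in [2.5, 3]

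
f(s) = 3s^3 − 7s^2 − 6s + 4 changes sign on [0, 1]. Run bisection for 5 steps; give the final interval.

f(0.5) = -0.375 < 0, so the root lies in [0, 0.5]
f(0.25) = 2.109375 > 0, so the root lies in [0.25, 0.5]
f(0.375) = 0.923828 > 0, so the root lies in [0.375, 0.5]
f(0.4375) = 0.2864 > 0, so the root lies in [0.4375, 0.5]
f(0.46875) = -0.0416 < 0, so the root lies in [0.4375, 0.46875]

[0.4375, 0.46875]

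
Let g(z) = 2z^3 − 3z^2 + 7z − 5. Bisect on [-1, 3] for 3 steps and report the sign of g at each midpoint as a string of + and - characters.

midpoint 1: g = 1 > 0 → [-1, 1]
midpoint 0: g = -5 < 0 → [0, 1]
midpoint 0.5: g = -2 < 0 → [0.5, 1]

+--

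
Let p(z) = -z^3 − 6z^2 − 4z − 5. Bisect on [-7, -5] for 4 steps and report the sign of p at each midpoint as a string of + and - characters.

m = -6, p(m) = 19 (+); new bracket [-6, -5]
m = -5.5, p(m) = 1.875 (+); new bracket [-5.5, -5]
m = -5.25, p(m) = -4.671875 (−); new bracket [-5.5, -5.25]
m = -5.375, p(m) = -1.5566 (−); new bracket [-5.5, -5.375]

++--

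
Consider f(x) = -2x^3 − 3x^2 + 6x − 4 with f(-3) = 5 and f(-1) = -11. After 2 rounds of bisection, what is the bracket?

[-3, -2.5]

x = -2 gives f = -12, negative; keep [-3, -2]
x = -2.5 gives f = -6.5, negative; keep [-3, -2.5]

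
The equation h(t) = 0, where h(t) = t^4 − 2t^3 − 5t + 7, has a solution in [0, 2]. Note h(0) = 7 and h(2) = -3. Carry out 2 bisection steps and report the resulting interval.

[1, 1.5]

midpoint 1: h = 1 > 0 → [1, 2]
midpoint 1.5: h = -2.1875 < 0 → [1, 1.5]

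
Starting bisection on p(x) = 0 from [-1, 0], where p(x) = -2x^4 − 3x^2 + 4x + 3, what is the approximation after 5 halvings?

-0.53125

m = -0.5, p(m) = 0.125 (+); new bracket [-1, -0.5]
m = -0.75, p(m) = -2.320312 (−); new bracket [-0.75, -0.5]
m = -0.625, p(m) = -0.977051 (−); new bracket [-0.625, -0.5]
m = -0.5625, p(m) = -0.3994 (−); new bracket [-0.5625, -0.5]
m = -0.53125, p(m) = -0.131 (−); new bracket [-0.53125, -0.5]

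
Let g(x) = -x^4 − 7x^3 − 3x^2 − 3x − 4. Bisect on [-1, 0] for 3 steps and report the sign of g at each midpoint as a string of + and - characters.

--+

g(-0.5) = -2.4375 < 0, so the root lies in [-1, -0.5]
g(-0.75) = -0.800781 < 0, so the root lies in [-1, -0.75]
g(-0.875) = 0.431396 > 0, so the root lies in [-0.875, -0.75]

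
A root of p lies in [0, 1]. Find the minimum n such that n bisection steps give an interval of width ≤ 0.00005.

Width after n steps is 1/2^n. Need 2^n ≥ 1/0.00005 = 20000.
2^14 = 16384 < 20000 ≤ 2^15 = 32768, so n = 15.

15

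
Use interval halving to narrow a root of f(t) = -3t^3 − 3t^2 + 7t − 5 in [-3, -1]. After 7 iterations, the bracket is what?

[-2.328125, -2.3125]

t = -2 gives f = -7, negative; keep [-3, -2]
t = -2.5 gives f = 5.625, positive; keep [-2.5, -2]
t = -2.25 gives f = -1.765625, negative; keep [-2.5, -2.25]
t = -2.375 gives f = 1.6426, positive; keep [-2.375, -2.25]
t = -2.3125 gives f = -0.1311, negative; keep [-2.375, -2.3125]
t = -2.34375 gives f = 0.7381, positive; keep [-2.34375, -2.3125]
t = -2.328125 gives f = 0.2991, positive; keep [-2.328125, -2.3125]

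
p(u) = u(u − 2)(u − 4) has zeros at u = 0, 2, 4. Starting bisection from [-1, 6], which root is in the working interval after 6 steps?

u = 2.5 gives p = -1.875, negative; keep [2.5, 6]
u = 4.25 gives p = 2.390625, positive; keep [2.5, 4.25]
u = 3.375 gives p = -2.900391, negative; keep [3.375, 4.25]
u = 3.8125 gives p = -1.2957, negative; keep [3.8125, 4.25]
u = 4.03125 gives p = 0.2559, positive; keep [3.8125, 4.03125]
u = 3.921875 gives p = -0.5889, negative; keep [3.921875, 4.03125]

4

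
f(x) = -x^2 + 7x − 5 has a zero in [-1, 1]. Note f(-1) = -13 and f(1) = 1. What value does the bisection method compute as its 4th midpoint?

midpoint 0: f = -5 < 0 → [0, 1]
midpoint 0.5: f = -1.75 < 0 → [0.5, 1]
midpoint 0.75: f = -0.3125 < 0 → [0.75, 1]
midpoint 0.875: f = 0.3594 > 0 → [0.75, 0.875]

0.875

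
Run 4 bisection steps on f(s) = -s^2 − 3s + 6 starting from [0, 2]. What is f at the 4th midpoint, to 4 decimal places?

-0.0156

s = 1 gives f = 2, positive; keep [1, 2]
s = 1.5 gives f = -0.75, negative; keep [1, 1.5]
s = 1.25 gives f = 0.6875, positive; keep [1.25, 1.5]
s = 1.375 gives f = -0.0156, negative; keep [1.25, 1.375]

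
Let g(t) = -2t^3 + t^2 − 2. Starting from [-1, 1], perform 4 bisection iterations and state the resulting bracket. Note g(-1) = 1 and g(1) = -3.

m = 0, g(m) = -2 (−); new bracket [-1, 0]
m = -0.5, g(m) = -1.5 (−); new bracket [-1, -0.5]
m = -0.75, g(m) = -0.59375 (−); new bracket [-1, -0.75]
m = -0.875, g(m) = 0.1055 (+); new bracket [-0.875, -0.75]

[-0.875, -0.75]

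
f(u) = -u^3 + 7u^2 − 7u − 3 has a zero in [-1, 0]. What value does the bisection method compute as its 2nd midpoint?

u = -0.5 gives f = 2.375, positive; keep [-0.5, 0]
u = -0.25 gives f = -0.796875, negative; keep [-0.5, -0.25]

-0.25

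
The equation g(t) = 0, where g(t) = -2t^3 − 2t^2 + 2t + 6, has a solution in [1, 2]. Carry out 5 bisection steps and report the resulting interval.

m = 1.5, g(m) = -2.25 (−); new bracket [1, 1.5]
m = 1.25, g(m) = 1.46875 (+); new bracket [1.25, 1.5]
m = 1.375, g(m) = -0.230469 (−); new bracket [1.25, 1.375]
m = 1.3125, g(m) = 0.6577 (+); new bracket [1.3125, 1.375]
m = 1.34375, g(m) = 0.2234 (+); new bracket [1.34375, 1.375]

[1.34375, 1.375]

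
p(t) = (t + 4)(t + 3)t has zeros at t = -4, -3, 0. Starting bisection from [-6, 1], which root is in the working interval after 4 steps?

0

m = -2.5, p(m) = -1.875 (−); new bracket [-2.5, 1]
m = -0.75, p(m) = -5.484375 (−); new bracket [-0.75, 1]
m = 0.125, p(m) = 1.611328 (+); new bracket [-0.75, 0.125]
m = -0.3125, p(m) = -3.0969 (−); new bracket [-0.3125, 0.125]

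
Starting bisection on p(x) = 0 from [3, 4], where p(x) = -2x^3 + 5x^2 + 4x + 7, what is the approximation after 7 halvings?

3.3984375

x = 3.5 gives p = -3.5, negative; keep [3, 3.5]
x = 3.25 gives p = 4.15625, positive; keep [3.25, 3.5]
x = 3.375 gives p = 0.566406, positive; keep [3.375, 3.5]
x = 3.4375 gives p = -1.4058, negative; keep [3.375, 3.4375]
x = 3.40625 gives p = -0.4046, negative; keep [3.375, 3.40625]
x = 3.390625 gives p = 0.0846, positive; keep [3.390625, 3.40625]
x = 3.3984375 gives p = -0.159, negative; keep [3.390625, 3.3984375]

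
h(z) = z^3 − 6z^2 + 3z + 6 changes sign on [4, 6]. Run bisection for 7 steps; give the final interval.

m = 5, h(m) = -4 (−); new bracket [5, 6]
m = 5.5, h(m) = 7.375 (+); new bracket [5, 5.5]
m = 5.25, h(m) = 1.078125 (+); new bracket [5, 5.25]
m = 5.125, h(m) = -1.6074 (−); new bracket [5.125, 5.25]
m = 5.1875, h(m) = -0.302 (−); new bracket [5.1875, 5.25]
m = 5.21875, h(m) = 0.3786 (+); new bracket [5.1875, 5.21875]
m = 5.203125, h(m) = 0.036 (+); new bracket [5.1875, 5.203125]

[5.1875, 5.203125]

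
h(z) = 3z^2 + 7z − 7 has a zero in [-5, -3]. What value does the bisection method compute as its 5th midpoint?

-3.0625

z = -4 gives h = 13, positive; keep [-4, -3]
z = -3.5 gives h = 5.25, positive; keep [-3.5, -3]
z = -3.25 gives h = 1.9375, positive; keep [-3.25, -3]
z = -3.125 gives h = 0.4219, positive; keep [-3.125, -3]
z = -3.0625 gives h = -0.3008, negative; keep [-3.125, -3.0625]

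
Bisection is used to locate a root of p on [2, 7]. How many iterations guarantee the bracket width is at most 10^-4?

16

Width after n steps is 5/2^n. Need 2^n ≥ 5/10^-4 = 50000.
2^15 = 32768 < 50000 ≤ 2^16 = 65536, so n = 16.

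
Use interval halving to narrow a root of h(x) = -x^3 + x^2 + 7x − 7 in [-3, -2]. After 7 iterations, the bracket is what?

m = -2.5, h(m) = -2.625 (−); new bracket [-3, -2.5]
m = -2.75, h(m) = 2.109375 (+); new bracket [-2.75, -2.5]
m = -2.625, h(m) = -0.396484 (−); new bracket [-2.75, -2.625]
m = -2.6875, h(m) = 0.821 (+); new bracket [-2.6875, -2.625]
m = -2.65625, h(m) = 0.2035 (+); new bracket [-2.65625, -2.625]
m = -2.640625, h(m) = -0.0987 (−); new bracket [-2.65625, -2.640625]
m = -2.6484375, h(m) = 0.0519 (+); new bracket [-2.6484375, -2.640625]

[-2.6484375, -2.640625]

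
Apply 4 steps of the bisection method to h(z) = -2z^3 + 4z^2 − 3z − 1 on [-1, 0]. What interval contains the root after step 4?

[-0.25, -0.1875]

h(-0.5) = 1.75 > 0, so the root lies in [-0.5, 0]
h(-0.25) = 0.03125 > 0, so the root lies in [-0.25, 0]
h(-0.125) = -0.558594 < 0, so the root lies in [-0.25, -0.125]
h(-0.1875) = -0.2837 < 0, so the root lies in [-0.25, -0.1875]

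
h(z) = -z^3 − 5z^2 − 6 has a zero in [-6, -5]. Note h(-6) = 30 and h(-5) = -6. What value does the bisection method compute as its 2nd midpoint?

-5.25

m = -5.5, h(m) = 9.125 (+); new bracket [-5.5, -5]
m = -5.25, h(m) = 0.890625 (+); new bracket [-5.25, -5]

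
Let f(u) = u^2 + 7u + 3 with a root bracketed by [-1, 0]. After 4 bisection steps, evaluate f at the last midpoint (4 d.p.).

m = -0.5, f(m) = -0.25 (−); new bracket [-0.5, 0]
m = -0.25, f(m) = 1.3125 (+); new bracket [-0.5, -0.25]
m = -0.375, f(m) = 0.515625 (+); new bracket [-0.5, -0.375]
m = -0.4375, f(m) = 0.1289 (+); new bracket [-0.5, -0.4375]

0.1289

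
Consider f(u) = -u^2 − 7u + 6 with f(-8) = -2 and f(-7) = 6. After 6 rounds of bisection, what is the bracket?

midpoint -7.5: f = 2.25 > 0 → [-8, -7.5]
midpoint -7.75: f = 0.1875 > 0 → [-8, -7.75]
midpoint -7.875: f = -0.890625 < 0 → [-7.875, -7.75]
midpoint -7.8125: f = -0.3477 < 0 → [-7.8125, -7.75]
midpoint -7.78125: f = -0.0791 < 0 → [-7.78125, -7.75]
midpoint -7.765625: f = 0.0544 > 0 → [-7.78125, -7.765625]

[-7.78125, -7.765625]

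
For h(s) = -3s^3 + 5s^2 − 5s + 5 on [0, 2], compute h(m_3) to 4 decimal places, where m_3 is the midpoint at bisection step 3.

0.7031

midpoint 1: h = 2 > 0 → [1, 2]
midpoint 1.5: h = -1.375 < 0 → [1, 1.5]
midpoint 1.25: h = 0.703125 > 0 → [1.25, 1.5]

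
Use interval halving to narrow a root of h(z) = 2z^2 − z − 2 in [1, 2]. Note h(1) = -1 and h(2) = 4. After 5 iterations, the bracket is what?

[1.25, 1.28125]

m = 1.5, h(m) = 1 (+); new bracket [1, 1.5]
m = 1.25, h(m) = -0.125 (−); new bracket [1.25, 1.5]
m = 1.375, h(m) = 0.40625 (+); new bracket [1.25, 1.375]
m = 1.3125, h(m) = 0.1328 (+); new bracket [1.25, 1.3125]
m = 1.28125, h(m) = 0.002 (+); new bracket [1.25, 1.28125]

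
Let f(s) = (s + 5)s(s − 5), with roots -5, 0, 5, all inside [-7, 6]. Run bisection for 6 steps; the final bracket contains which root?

s = -0.5 gives f = 12.375, positive; keep [-7, -0.5]
s = -3.75 gives f = 41.015625, positive; keep [-7, -3.75]
s = -5.375 gives f = -20.912109, negative; keep [-5.375, -3.75]
s = -4.5625 gives f = 19.0876, positive; keep [-5.375, -4.5625]
s = -4.96875 gives f = 1.5479, positive; keep [-5.375, -4.96875]
s = -5.171875 gives f = -9.0419, negative; keep [-5.171875, -4.96875]

-5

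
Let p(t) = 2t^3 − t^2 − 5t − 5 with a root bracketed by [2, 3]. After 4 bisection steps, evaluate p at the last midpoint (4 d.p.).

m = 2.5, p(m) = 7.5 (+); new bracket [2, 2.5]
m = 2.25, p(m) = 1.46875 (+); new bracket [2, 2.25]
m = 2.125, p(m) = -0.949219 (−); new bracket [2.125, 2.25]
m = 2.1875, p(m) = 0.2124 (+); new bracket [2.125, 2.1875]

0.2124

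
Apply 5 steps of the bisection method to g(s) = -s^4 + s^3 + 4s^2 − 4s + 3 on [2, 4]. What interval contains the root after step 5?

midpoint 3: g = -27 < 0 → [2, 3]
midpoint 2.5: g = -5.4375 < 0 → [2, 2.5]
midpoint 2.25: g = 0.011719 > 0 → [2.25, 2.5]
midpoint 2.375: g = -2.3577 < 0 → [2.25, 2.375]
midpoint 2.3125: g = -1.0903 < 0 → [2.25, 2.3125]

[2.25, 2.3125]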